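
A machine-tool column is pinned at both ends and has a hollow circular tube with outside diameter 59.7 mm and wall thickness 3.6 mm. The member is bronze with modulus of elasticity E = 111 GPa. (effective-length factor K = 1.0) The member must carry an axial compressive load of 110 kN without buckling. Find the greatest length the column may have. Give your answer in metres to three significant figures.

L_max ≈ 1.58 m

Inner diameter d_i = 59.7 − 2×3.6 = 52.50 mm
I = π(d_o⁴ − d_i⁴)/64 = π(59.7⁴ − 52.50⁴)/64 = 2.506×10^5 mm⁴
I = 2.506×10^-7 m⁴
At the buckling limit P_cr = P = 1.100×10^5 N
From P_cr = π²EI/(K·L)²:  L = (1/K)·√(π²EI/P_cr) = (1/1)·√(π²×1.11×10^11×2.506×10^-7/1.100×10^5)
L = 1.58 m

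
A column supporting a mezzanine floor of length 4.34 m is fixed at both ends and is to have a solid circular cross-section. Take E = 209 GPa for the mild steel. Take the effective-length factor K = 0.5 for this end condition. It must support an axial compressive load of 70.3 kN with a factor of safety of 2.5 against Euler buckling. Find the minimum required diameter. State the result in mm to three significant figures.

d ≈ 53.5 mm

Required P_cr = n·P = 2.5 × 70.3 = 175.8 kN
L_e = K·L = 0.5 × 4.34 = 2.170 m
Required I = P_cr·L_e²/(π²E) = 1.758×10^5 × 2.170² / (π² × 2.09×10^11) = 4.012×10^-7 m⁴
I_req = 4.012×10^5 mm⁴
Solid circle: I = πd⁴/64  ⇒  d = (64I/π)^(1/4) = (64×4.012×10^5/π)^(1/4) = 53.5 mm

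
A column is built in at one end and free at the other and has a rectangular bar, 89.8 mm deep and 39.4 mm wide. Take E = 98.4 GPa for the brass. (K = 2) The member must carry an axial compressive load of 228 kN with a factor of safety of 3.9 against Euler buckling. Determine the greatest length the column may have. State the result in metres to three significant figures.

Buckling occurs about the weak axis: I_min = h·b³/12 with b = 39.4 mm (the shorter side).
I_min = 89.8×39.4³/12 = 4.577×10^5 mm⁴
I = 4.577×10^-7 m⁴
Required critical load P_cr = n·P = 3.9 × 228 = 889.2 kN = 8.892×10^5 N
From P_cr = π²EI/(K·L)²:  L = (1/K)·√(π²EI/P_cr) = (1/2)·√(π²×9.84×10^10×4.577×10^-7/8.892×10^5)
L = 0.354 m

L_max ≈ 0.354 m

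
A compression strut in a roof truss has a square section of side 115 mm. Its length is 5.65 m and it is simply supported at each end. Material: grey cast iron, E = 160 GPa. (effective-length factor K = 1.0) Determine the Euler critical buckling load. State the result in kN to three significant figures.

I = a⁴/12 = 115⁴/12 = 1.458×10^7 mm⁴
I = 1.458×10^7 mm⁴ = 1.458×10^-5 m⁴
Effective length L_e = K·L = 1 × 5.65 = 5.650 m
P_cr = π²EI / L_e² = π² × 160×10⁹ × 1.458×10^-5 / 5.650² = 7.210×10^5 N

P_cr ≈ 721 kN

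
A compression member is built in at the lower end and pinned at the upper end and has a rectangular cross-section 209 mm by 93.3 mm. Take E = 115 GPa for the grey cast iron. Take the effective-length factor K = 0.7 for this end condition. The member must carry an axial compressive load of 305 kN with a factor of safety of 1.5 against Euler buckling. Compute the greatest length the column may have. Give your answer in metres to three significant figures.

Buckling occurs about the weak axis: I_min = h·b³/12 with b = 93.3 mm (the shorter side).
I_min = 209×93.3³/12 = 1.415×10^7 mm⁴
I = 1.415×10^-5 m⁴
Required critical load P_cr = n·P = 1.5 × 305 = 457.5 kN = 4.575×10^5 N
From P_cr = π²EI/(K·L)²:  L = (1/K)·√(π²EI/P_cr) = (1/0.7)·√(π²×1.15×10^11×1.415×10^-5/4.575×10^5)
L = 8.46 m

L_max ≈ 8.46 m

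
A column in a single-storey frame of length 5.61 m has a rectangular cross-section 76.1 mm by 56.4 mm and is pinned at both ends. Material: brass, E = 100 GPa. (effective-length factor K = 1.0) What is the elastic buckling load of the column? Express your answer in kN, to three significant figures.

P_cr ≈ 35.7 kN

Buckling occurs about the weak axis: I_min = h·b³/12 with b = 56.4 mm (the shorter side).
I_min = 76.1×56.4³/12 = 1.138×10^6 mm⁴
I = 1.138×10^6 mm⁴ = 1.138×10^-6 m⁴
Effective length L_e = K·L = 1 × 5.61 = 5.610 m
P_cr = π²EI / L_e² = π² × 100×10⁹ × 1.138×10^-6 / 5.610² = 3.568×10^4 N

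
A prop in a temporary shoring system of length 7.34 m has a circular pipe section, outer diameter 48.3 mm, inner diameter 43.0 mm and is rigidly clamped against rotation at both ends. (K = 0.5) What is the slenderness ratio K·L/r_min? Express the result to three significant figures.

λ ≈ 227

d_o = 48.3 mm, d_i = 43.0 mm
I = π(d_o⁴ − d_i⁴)/64 = π(48.3⁴ − 43.00⁴)/64 = 9.933×10^4 mm⁴
A = 380.0 mm²;  r_min = √(I/A) = √(9.933×10^4/380.0) = 16.17 mm
L_e = K·L = 0.5 × 7.34 m = 3.670 m = 3670.0 mm
λ = L_e / r_min = 3670.0 / 16.17 = 227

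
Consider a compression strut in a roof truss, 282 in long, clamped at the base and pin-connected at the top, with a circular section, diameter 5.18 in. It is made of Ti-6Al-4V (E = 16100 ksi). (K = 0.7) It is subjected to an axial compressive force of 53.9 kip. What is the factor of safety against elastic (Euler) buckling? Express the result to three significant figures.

I = πd⁴/64 = π×5.18⁴/64 = 35.34 in⁴
Effective length L_e = K·L = 0.7 × 282 = 197.4 in
P_cr = π²EI / L_e² = π² × 16100×10³ × 35.34 / 197.4² = 1.441×10^5 lb
Factor of safety n = P_cr / P = 144.12 / 53.9 = 2.67

n ≈ 2.67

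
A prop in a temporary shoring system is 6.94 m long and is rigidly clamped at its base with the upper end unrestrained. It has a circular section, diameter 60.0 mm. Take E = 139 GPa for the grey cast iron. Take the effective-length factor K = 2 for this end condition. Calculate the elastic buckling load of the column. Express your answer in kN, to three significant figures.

P_cr ≈ 4.53 kN

I = πd⁴/64 = π×60.0⁴/64 = 6.362×10^5 mm⁴
I = 6.362×10^5 mm⁴ = 6.362×10^-7 m⁴
Effective length L_e = K·L = 2 × 6.94 = 13.88 m
P_cr = π²EI / L_e² = π² × 139×10⁹ × 6.362×10^-7 / 13.88² = 4.530×10^3 N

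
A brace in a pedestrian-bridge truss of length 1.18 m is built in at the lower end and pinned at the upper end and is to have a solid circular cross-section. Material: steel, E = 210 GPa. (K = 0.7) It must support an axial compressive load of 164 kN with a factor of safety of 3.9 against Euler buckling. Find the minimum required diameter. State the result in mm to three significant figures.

Required P_cr = n·P = 3.9 × 164 = 639.6 kN
L_e = K·L = 0.7 × 1.18 = 0.8260 m
Required I = P_cr·L_e²/(π²E) = 6.396×10^5 × 0.8260² / (π² × 2.10×10^11) = 2.105×10^-7 m⁴
I_req = 2.105×10^5 mm⁴
Solid circle: I = πd⁴/64  ⇒  d = (64I/π)^(1/4) = (64×2.105×10^5/π)^(1/4) = 45.5 mm

d ≈ 45.5 mm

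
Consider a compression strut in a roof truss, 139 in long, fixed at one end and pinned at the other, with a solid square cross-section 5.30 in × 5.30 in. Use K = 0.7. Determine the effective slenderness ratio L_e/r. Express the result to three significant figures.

I = a⁴/12 = 5.30⁴/12 = 65.75 in⁴
A = 28.09 in²;  r_min = √(I/A) = √(65.75/28.09) = 1.530 in
L_e = K·L = 0.7 × 139 = 97.30 in
λ = L_e / r_min = 97.300 / 1.530 = 63.6

λ ≈ 63.6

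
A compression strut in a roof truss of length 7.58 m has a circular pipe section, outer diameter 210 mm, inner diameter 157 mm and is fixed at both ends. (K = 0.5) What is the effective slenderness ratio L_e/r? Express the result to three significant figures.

λ ≈ 57.8

d_o = 210 mm, d_i = 157 mm
I = π(d_o⁴ − d_i⁴)/64 = π(210⁴ − 157.0⁴)/64 = 6.564×10^7 mm⁴
A = 1.528×10^4 mm²;  r_min = √(I/A) = √(6.564×10^7/1.528×10^4) = 65.55 mm
L_e = K·L = 0.5 × 7.58 m = 3.790 m = 3790.0 mm
λ = L_e / r_min = 3790.0 / 65.55 = 57.8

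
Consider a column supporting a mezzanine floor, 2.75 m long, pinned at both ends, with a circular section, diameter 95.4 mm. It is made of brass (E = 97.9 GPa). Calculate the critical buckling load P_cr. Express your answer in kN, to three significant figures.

P_cr ≈ 519 kN

I = πd⁴/64 = π×95.4⁴/64 = 4.066×10^6 mm⁴
I = 4.066×10^6 mm⁴ = 4.066×10^-6 m⁴
Effective length L_e = K·L = 1 × 2.75 = 2.750 m
P_cr = π²EI / L_e² = π² × 97.9×10⁹ × 4.066×10^-6 / 2.750² = 5.195×10^5 N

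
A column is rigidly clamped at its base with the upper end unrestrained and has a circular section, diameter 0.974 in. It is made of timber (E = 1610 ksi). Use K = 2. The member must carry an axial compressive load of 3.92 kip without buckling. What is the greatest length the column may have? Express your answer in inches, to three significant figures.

L_max ≈ 6.69 in

I = πd⁴/64 = π×0.974⁴/64 = 4.418×10^-2 in⁴
At the buckling limit P_cr = P = 3.920×10^3 lb
From P_cr = π²EI/(K·L)²:  L = (1/K)·√(π²EI/P_cr) = (1/2)·√(π²×1.61×10^6×4.418×10^-2/3.920×10^3)
L = 6.69 in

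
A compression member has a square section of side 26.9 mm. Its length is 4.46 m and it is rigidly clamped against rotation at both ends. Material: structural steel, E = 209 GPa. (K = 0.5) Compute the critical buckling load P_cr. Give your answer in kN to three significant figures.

P_cr ≈ 18.1 kN

I = a⁴/12 = 26.9⁴/12 = 4.363×10^4 mm⁴
I = 4.363×10^4 mm⁴ = 4.363×10^-8 m⁴
Effective length L_e = K·L = 0.5 × 4.46 = 2.230 m
P_cr = π²EI / L_e² = π² × 209×10⁹ × 4.363×10^-8 / 2.230² = 1.810×10^4 N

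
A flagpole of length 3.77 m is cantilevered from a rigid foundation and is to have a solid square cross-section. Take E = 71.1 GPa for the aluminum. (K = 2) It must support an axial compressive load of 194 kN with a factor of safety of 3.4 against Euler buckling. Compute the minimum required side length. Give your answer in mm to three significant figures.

Required P_cr = n·P = 3.4 × 194 = 659.6 kN
L_e = K·L = 2 × 3.77 = 7.540 m
Required I = P_cr·L_e²/(π²E) = 6.596×10^5 × 7.540² / (π² × 7.11×10^10) = 5.344×10^-5 m⁴
I_req = 5.344×10^7 mm⁴
Solid square: I = a⁴/12  ⇒  a = (12I)^(1/4) = (12×5.344×10^7)^(1/4) = 159 mm

a ≈ 159 mm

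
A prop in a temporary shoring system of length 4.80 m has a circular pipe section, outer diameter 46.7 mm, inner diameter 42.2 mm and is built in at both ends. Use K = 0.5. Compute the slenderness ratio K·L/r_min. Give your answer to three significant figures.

λ ≈ 153

d_o = 46.7 mm, d_i = 42.2 mm
I = π(d_o⁴ − d_i⁴)/64 = π(46.7⁴ − 42.20⁴)/64 = 7.780×10^4 mm⁴
A = 314.2 mm²;  r_min = √(I/A) = √(7.780×10^4/314.2) = 15.74 mm
L_e = K·L = 0.5 × 4.80 m = 2.400 m = 2400.0 mm
λ = L_e / r_min = 2400.0 / 15.74 = 153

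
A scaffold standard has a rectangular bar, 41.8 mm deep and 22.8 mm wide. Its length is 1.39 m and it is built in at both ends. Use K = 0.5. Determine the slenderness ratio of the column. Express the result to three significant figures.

λ ≈ 106

For a rectangle r_min = b/√12 = 22.8/√12 = 6.582 mm
L_e = K·L = 0.5 × 1.39 m = 0.6950 m = 695.00 mm
λ = L_e / r_min = 695.00 / 6.582 = 106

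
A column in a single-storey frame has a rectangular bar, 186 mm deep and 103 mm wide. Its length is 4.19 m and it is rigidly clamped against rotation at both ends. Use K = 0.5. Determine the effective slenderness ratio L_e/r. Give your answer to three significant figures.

Buckling occurs about the weak axis: I_min = h·b³/12 with b = 103 mm (the shorter side).
I_min = 186×103³/12 = 1.694×10^7 mm⁴
A = 1.916×10^4 mm²;  r_min = √(I/A) = √(1.694×10^7/1.916×10^4) = 29.73 mm
L_e = K·L = 0.5 × 4.19 m = 2.095 m = 2095.0 mm
λ = L_e / r_min = 2095.0 / 29.73 = 70.5

λ ≈ 70.5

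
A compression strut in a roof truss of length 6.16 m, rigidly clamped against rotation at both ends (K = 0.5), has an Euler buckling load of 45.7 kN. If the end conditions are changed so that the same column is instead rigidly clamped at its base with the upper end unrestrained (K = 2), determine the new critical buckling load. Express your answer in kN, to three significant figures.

P_cr ∝ 1/K², so P_cr,new = P_cr,old × (K_old/K_new)² = 45.7 × (0.5/2)²
= 45.7 × 0.06250 = 2.86 kN

P_cr ≈ 2.86 kN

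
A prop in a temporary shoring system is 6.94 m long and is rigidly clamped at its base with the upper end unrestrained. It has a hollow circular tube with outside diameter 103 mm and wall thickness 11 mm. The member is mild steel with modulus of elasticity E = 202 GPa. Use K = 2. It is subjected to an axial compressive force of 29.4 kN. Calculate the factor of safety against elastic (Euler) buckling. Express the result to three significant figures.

n ≈ 1.20

Inner diameter d_i = 103 − 2×11 = 81.00 mm
I = π(d_o⁴ − d_i⁴)/64 = π(103⁴ − 81.00⁴)/64 = 3.412×10^6 mm⁴
I = 3.412×10^6 mm⁴ = 3.412×10^-6 m⁴
Effective length L_e = K·L = 2 × 6.94 = 13.88 m
P_cr = π²EI / L_e² = π² × 202×10⁹ × 3.412×10^-6 / 13.88² = 3.531×10^4 N
Factor of safety n = P_cr / P = 35.306 / 29.4 = 1.20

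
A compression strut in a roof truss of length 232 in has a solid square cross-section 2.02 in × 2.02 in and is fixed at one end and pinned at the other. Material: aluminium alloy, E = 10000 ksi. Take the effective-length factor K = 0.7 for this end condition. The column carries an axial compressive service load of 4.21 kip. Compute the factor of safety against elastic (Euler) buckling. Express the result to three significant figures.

I = a⁴/12 = 2.02⁴/12 = 1.387 in⁴
Effective length L_e = K·L = 0.7 × 232 = 162.4 in
P_cr = π²EI / L_e² = π² × 10000×10³ × 1.387 / 162.4² = 5.192×10^3 lb
Factor of safety n = P_cr / P = 5.1922 / 4.21 = 1.23

n ≈ 1.23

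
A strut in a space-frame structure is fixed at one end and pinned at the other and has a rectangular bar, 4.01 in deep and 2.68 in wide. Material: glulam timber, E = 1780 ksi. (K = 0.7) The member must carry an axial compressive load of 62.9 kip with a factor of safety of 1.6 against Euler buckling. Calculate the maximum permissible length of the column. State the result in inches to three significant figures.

Buckling occurs about the weak axis: I_min = h·b³/12 with b = 2.68 in (the shorter side).
I_min = 4.01×2.68³/12 = 6.432 in⁴
Required critical load P_cr = n·P = 1.6 × 62.9 = 100.6 kip = 1.006×10^5 lb
From P_cr = π²EI/(K·L)²:  L = (1/K)·√(π²EI/P_cr) = (1/0.7)·√(π²×1.78×10^6×6.432/1.006×10^5)
L = 47.9 in

L_max ≈ 47.9 in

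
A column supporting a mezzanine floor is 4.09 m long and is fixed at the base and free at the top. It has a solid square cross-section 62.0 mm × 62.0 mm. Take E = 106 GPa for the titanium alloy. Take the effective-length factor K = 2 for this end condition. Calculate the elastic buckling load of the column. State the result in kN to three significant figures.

P_cr ≈ 19.3 kN

I = a⁴/12 = 62.0⁴/12 = 1.231×10^6 mm⁴
I = 1.231×10^6 mm⁴ = 1.231×10^-6 m⁴
Effective length L_e = K·L = 2 × 4.09 = 8.180 m
P_cr = π²EI / L_e² = π² × 106×10⁹ × 1.231×10^-6 / 8.180² = 1.925×10^4 N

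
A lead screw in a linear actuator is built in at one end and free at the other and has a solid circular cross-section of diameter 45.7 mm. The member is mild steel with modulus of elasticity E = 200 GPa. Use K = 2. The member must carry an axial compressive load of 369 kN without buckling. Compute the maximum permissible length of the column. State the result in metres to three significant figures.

I = πd⁴/64 = π×45.7⁴/64 = 2.141×10^5 mm⁴
I = 2.141×10^-7 m⁴
At the buckling limit P_cr = P = 3.690×10^5 N
From P_cr = π²EI/(K·L)²:  L = (1/K)·√(π²EI/P_cr) = (1/2)·√(π²×2.00×10^11×2.141×10^-7/3.690×10^5)
L = 0.535 m

L_max ≈ 0.535 m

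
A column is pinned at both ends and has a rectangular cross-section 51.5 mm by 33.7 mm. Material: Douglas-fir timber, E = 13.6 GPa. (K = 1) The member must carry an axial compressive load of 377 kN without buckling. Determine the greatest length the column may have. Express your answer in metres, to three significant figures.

L_max ≈ 0.242 m

Buckling occurs about the weak axis: I_min = h·b³/12 with b = 33.7 mm (the shorter side).
I_min = 51.5×33.7³/12 = 1.643×10^5 mm⁴
I = 1.643×10^-7 m⁴
At the buckling limit P_cr = P = 3.770×10^5 N
From P_cr = π²EI/(K·L)²:  L = (1/K)·√(π²EI/P_cr) = (1/1)·√(π²×1.36×10^10×1.643×10^-7/3.770×10^5)
L = 0.242 m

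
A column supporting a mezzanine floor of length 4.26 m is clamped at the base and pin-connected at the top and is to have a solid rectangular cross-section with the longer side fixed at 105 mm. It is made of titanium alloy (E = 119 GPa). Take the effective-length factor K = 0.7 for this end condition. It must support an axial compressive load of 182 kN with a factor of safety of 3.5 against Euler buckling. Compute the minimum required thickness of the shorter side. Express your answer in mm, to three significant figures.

b ≈ 82.0 mm

Required P_cr = n·P = 3.5 × 182 = 637.0 kN
L_e = K·L = 0.7 × 4.26 = 2.982 m
Required I = P_cr·L_e²/(π²E) = 6.370×10^5 × 2.982² / (π² × 1.19×10^11) = 4.823×10^-6 m⁴
I_req = 4.823×10^6 mm⁴
Rectangle, weak axis: I_min = h·b³/12 with h = 105 mm fixed  ⇒  b = (12I/h)^(1/3) = 82.0 mm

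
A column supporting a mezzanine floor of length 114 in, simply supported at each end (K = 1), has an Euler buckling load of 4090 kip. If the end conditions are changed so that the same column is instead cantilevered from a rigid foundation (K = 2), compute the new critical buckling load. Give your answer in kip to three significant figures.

P_cr ≈ 1020 kip

P_cr ∝ 1/K², so P_cr,new = P_cr,old × (K_old/K_new)² = 4090 × (1/2)²
= 4090 × 0.2500 = 1020 kip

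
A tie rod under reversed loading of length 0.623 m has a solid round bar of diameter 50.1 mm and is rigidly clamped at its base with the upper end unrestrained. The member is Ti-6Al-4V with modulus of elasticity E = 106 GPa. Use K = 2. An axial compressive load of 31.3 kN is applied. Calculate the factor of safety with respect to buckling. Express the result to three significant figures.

n ≈ 6.66

I = πd⁴/64 = π×50.1⁴/64 = 3.093×10^5 mm⁴
I = 3.093×10^5 mm⁴ = 3.093×10^-7 m⁴
Effective length L_e = K·L = 2 × 0.623 = 1.246 m
P_cr = π²EI / L_e² = π² × 106×10⁹ × 3.093×10^-7 / 1.246² = 2.084×10^5 N
Factor of safety n = P_cr / P = 208.40 / 31.3 = 6.66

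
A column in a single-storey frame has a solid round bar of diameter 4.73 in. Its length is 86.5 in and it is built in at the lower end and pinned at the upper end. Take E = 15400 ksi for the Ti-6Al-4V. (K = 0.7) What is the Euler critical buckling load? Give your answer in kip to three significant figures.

P_cr ≈ 1020 kip

I = πd⁴/64 = π×4.73⁴/64 = 24.57 in⁴
Effective length L_e = K·L = 0.7 × 86.5 = 60.55 in
P_cr = π²EI / L_e² = π² × 15400×10³ × 24.57 / 60.55² = 1.019×10^6 lb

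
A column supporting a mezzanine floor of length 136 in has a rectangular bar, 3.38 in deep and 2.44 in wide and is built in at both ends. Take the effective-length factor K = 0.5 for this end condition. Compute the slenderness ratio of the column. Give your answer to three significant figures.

For a rectangle r_min = b/√12 = 2.44/√12 = 0.7044 in
L_e = K·L = 0.5 × 136 = 68.00 in
λ = L_e / r_min = 68.000 / 0.7044 = 96.5

λ ≈ 96.5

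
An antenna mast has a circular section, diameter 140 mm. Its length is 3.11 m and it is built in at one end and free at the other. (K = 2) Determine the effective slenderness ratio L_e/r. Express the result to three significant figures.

λ ≈ 178

I = πd⁴/64 = π×140⁴/64 = 1.886×10^7 mm⁴
A = 1.539×10^4 mm²;  r_min = √(I/A) = √(1.886×10^7/1.539×10^4) = 35.00 mm
L_e = K·L = 2 × 3.11 m = 6.220 m = 6220.0 mm
λ = L_e / r_min = 6220.0 / 35.00 = 178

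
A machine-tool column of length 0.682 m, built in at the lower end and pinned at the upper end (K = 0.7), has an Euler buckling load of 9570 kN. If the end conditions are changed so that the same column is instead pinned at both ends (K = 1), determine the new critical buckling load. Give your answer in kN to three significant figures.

P_cr ≈ 4690 kN

P_cr ∝ 1/K², so P_cr,new = P_cr,old × (K_old/K_new)² = 9570 × (0.7/1)²
= 9570 × 0.4900 = 4690 kN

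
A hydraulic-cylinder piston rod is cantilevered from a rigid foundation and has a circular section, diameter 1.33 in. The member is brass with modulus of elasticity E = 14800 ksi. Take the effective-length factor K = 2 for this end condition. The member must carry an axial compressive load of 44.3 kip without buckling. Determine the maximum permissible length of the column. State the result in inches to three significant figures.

L_max ≈ 11.3 in

I = πd⁴/64 = π×1.33⁴/64 = 0.1536 in⁴
At the buckling limit P_cr = P = 4.430×10^4 lb
From P_cr = π²EI/(K·L)²:  L = (1/K)·√(π²EI/P_cr) = (1/2)·√(π²×1.48×10^7×0.1536/4.430×10^4)
L = 11.3 in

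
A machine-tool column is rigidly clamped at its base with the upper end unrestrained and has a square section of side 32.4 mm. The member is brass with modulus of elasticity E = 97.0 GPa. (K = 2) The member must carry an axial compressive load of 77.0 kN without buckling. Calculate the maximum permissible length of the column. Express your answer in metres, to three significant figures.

I = a⁴/12 = 32.4⁴/12 = 9.183×10^4 mm⁴
I = 9.183×10^-8 m⁴
At the buckling limit P_cr = P = 7.700×10^4 N
From P_cr = π²EI/(K·L)²:  L = (1/K)·√(π²EI/P_cr) = (1/2)·√(π²×9.70×10^10×9.183×10^-8/7.700×10^4)
L = 0.534 m

L_max ≈ 0.534 m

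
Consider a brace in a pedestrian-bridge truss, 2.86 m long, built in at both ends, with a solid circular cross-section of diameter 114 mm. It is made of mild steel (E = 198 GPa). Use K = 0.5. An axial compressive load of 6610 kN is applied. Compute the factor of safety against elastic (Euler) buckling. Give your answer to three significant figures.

I = πd⁴/64 = π×114⁴/64 = 8.291×10^6 mm⁴
I = 8.291×10^6 mm⁴ = 8.291×10^-6 m⁴
Effective length L_e = K·L = 0.5 × 2.86 = 1.430 m
P_cr = π²EI / L_e² = π² × 198×10⁹ × 8.291×10^-6 / 1.430² = 7.923×10^6 N
Factor of safety n = P_cr / P = 7922.9 / 6610 = 1.20

n ≈ 1.20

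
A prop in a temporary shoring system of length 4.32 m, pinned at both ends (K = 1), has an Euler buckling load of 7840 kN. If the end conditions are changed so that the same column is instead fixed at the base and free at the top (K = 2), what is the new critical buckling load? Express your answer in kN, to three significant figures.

P_cr ∝ 1/K², so P_cr,new = P_cr,old × (K_old/K_new)² = 7840 × (1/2)²
= 7840 × 0.2500 = 1960 kN

P_cr ≈ 1960 kN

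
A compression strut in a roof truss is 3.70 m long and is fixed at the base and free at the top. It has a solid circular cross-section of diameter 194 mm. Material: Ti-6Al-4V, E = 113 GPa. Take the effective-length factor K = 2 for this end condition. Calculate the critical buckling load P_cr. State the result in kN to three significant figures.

I = πd⁴/64 = π×194⁴/64 = 6.953×10^7 mm⁴
I = 6.953×10^7 mm⁴ = 6.953×10^-5 m⁴
Effective length L_e = K·L = 2 × 3.70 = 7.400 m
P_cr = π²EI / L_e² = π² × 113×10⁹ × 6.953×10^-5 / 7.400² = 1.416×10^6 N

P_cr ≈ 1420 kN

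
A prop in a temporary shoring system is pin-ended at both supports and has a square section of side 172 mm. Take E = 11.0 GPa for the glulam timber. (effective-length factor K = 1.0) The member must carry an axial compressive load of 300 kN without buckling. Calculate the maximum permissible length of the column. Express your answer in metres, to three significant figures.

L_max ≈ 5.14 m

I = a⁴/12 = 172⁴/12 = 7.293×10^7 mm⁴
I = 7.293×10^-5 m⁴
At the buckling limit P_cr = P = 3.000×10^5 N
From P_cr = π²EI/(K·L)²:  L = (1/K)·√(π²EI/P_cr) = (1/1)·√(π²×1.10×10^10×7.293×10^-5/3.000×10^5)
L = 5.14 m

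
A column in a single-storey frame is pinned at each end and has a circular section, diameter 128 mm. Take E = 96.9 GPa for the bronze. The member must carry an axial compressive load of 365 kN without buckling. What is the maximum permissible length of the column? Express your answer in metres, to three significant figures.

L_max ≈ 5.88 m

I = πd⁴/64 = π×128⁴/64 = 1.318×10^7 mm⁴
I = 1.318×10^-5 m⁴
At the buckling limit P_cr = P = 3.650×10^5 N
From P_cr = π²EI/(K·L)²:  L = (1/K)·√(π²EI/P_cr) = (1/1)·√(π²×9.69×10^10×1.318×10^-5/3.650×10^5)
L = 5.88 m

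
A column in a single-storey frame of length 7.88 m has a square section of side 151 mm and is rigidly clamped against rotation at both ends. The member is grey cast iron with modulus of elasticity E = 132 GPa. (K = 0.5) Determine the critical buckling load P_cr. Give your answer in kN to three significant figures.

I = a⁴/12 = 151⁴/12 = 4.332×10^7 mm⁴
I = 4.332×10^7 mm⁴ = 4.332×10^-5 m⁴
Effective length L_e = K·L = 0.5 × 7.88 = 3.940 m
P_cr = π²EI / L_e² = π² × 132×10⁹ × 4.332×10^-5 / 3.940² = 3.636×10^6 N

P_cr ≈ 3640 kN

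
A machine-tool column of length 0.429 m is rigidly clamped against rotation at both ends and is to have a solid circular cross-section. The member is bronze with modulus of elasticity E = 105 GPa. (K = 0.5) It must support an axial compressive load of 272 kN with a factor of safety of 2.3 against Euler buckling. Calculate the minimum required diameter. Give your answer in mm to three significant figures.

d ≈ 27.4 mm

Required P_cr = n·P = 2.3 × 272 = 625.6 kN
L_e = K·L = 0.5 × 0.429 = 0.2145 m
Required I = P_cr·L_e²/(π²E) = 6.256×10^5 × 0.2145² / (π² × 1.05×10^11) = 2.778×10^-8 m⁴
I_req = 2.778×10^4 mm⁴
Solid circle: I = πd⁴/64  ⇒  d = (64I/π)^(1/4) = (64×2.778×10^4/π)^(1/4) = 27.4 mm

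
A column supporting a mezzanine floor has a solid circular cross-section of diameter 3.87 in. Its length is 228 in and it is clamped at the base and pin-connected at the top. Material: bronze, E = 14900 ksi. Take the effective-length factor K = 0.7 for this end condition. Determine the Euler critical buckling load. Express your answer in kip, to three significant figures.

P_cr ≈ 63.6 kip

I = πd⁴/64 = π×3.87⁴/64 = 11.01 in⁴
Effective length L_e = K·L = 0.7 × 228 = 159.6 in
P_cr = π²EI / L_e² = π² × 14900×10³ × 11.01 / 159.6² = 6.357×10^4 lb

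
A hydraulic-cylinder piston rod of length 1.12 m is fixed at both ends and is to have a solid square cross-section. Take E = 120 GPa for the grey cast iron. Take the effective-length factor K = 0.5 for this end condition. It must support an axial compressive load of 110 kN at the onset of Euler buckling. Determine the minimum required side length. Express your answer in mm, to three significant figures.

L_e = K·L = 0.5 × 1.12 = 0.5600 m
Required I = P_cr·L_e²/(π²E) = 1.100×10^5 × 0.5600² / (π² × 1.20×10^11) = 2.913×10^-8 m⁴
I_req = 2.913×10^4 mm⁴
Solid square: I = a⁴/12  ⇒  a = (12I)^(1/4) = (12×2.913×10^4)^(1/4) = 24.3 mm

a ≈ 24.3 mm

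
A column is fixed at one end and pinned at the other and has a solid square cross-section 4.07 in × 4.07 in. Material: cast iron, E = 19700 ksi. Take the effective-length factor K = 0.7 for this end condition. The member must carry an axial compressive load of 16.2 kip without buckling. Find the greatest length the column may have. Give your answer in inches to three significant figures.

L_max ≈ 748 in

I = a⁴/12 = 4.07⁴/12 = 22.87 in⁴
At the buckling limit P_cr = P = 1.620×10^4 lb
From P_cr = π²EI/(K·L)²:  L = (1/K)·√(π²EI/P_cr) = (1/0.7)·√(π²×1.97×10^7×22.87/1.620×10^4)
L = 748 in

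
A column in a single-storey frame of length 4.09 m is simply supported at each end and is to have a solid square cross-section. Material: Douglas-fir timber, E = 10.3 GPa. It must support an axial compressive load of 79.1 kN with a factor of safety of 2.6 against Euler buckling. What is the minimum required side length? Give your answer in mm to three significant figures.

Required P_cr = n·P = 2.6 × 79.1 = 205.7 kN
L_e = K·L = 1 × 4.09 = 4.090 m
Required I = P_cr·L_e²/(π²E) = 2.057×10^5 × 4.090² / (π² × 1.03×10^10) = 3.384×10^-5 m⁴
I_req = 3.384×10^7 mm⁴
Solid square: I = a⁴/12  ⇒  a = (12I)^(1/4) = (12×3.384×10^7)^(1/4) = 142 mm

a ≈ 142 mm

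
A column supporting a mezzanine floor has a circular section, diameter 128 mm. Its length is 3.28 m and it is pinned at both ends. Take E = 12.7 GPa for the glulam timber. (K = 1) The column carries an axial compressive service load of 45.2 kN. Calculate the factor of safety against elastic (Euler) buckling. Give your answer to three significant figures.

I = πd⁴/64 = π×128⁴/64 = 1.318×10^7 mm⁴
I = 1.318×10^7 mm⁴ = 1.318×10^-5 m⁴
Effective length L_e = K·L = 1 × 3.28 = 3.280 m
P_cr = π²EI / L_e² = π² × 12.7×10⁹ × 1.318×10^-5 / 3.280² = 1.535×10^5 N
Factor of safety n = P_cr / P = 153.52 / 45.2 = 3.40

n ≈ 3.40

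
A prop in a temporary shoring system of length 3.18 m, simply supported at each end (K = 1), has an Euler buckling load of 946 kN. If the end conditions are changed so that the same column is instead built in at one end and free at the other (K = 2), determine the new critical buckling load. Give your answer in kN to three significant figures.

P_cr ∝ 1/K², so P_cr,new = P_cr,old × (K_old/K_new)² = 946 × (1/2)²
= 946 × 0.2500 = 236 kN

P_cr ≈ 236 kN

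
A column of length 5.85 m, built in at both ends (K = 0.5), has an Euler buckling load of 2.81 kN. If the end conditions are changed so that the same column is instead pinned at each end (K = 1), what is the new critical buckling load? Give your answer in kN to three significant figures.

P_cr ≈ 0.702 kN

P_cr ∝ 1/K², so P_cr,new = P_cr,old × (K_old/K_new)² = 2.81 × (0.5/1)²
= 2.81 × 0.2500 = 0.702 kN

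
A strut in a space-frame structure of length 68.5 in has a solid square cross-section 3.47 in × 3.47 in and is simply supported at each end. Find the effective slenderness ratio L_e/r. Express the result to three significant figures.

λ ≈ 68.4

For a square r = a/√12 = 3.47/√12 = 1.002 in
L_e = K·L = 1 × 68.5 = 68.50 in
λ = L_e / r_min = 68.500 / 1.002 = 68.4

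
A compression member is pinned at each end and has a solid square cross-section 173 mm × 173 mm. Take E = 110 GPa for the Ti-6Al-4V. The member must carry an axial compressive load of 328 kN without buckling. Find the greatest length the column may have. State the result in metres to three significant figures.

I = a⁴/12 = 173⁴/12 = 7.465×10^7 mm⁴
I = 7.465×10^-5 m⁴
At the buckling limit P_cr = P = 3.280×10^5 N
From P_cr = π²EI/(K·L)²:  L = (1/K)·√(π²EI/P_cr) = (1/1)·√(π²×1.10×10^11×7.465×10^-5/3.280×10^5)
L = 15.7 m

L_max ≈ 15.7 m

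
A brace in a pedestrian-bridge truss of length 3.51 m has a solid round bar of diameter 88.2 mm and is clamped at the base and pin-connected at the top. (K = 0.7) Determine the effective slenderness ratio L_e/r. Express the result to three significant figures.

I = πd⁴/64 = π×88.2⁴/64 = 2.971×10^6 mm⁴
A = 6.110×10^3 mm²;  r_min = √(I/A) = √(2.971×10^6/6.110×10^3) = 22.05 mm
L_e = K·L = 0.7 × 3.51 m = 2.457 m = 2457.0 mm
λ = L_e / r_min = 2457.0 / 22.05 = 111

λ ≈ 111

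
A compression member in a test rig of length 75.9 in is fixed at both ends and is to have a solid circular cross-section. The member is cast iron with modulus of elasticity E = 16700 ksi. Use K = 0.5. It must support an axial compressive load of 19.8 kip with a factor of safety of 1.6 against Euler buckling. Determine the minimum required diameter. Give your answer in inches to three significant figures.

d ≈ 1.54 in

Required P_cr = n·P = 1.6 × 19.8 = 31.68 kip
L_e = K·L = 0.5 × 75.9 = 37.95 in
Required I = P_cr·L_e²/(π²E) = 3.168×10^4 × 37.95² / (π² × 1.67×10^7) = 0.2768 in⁴
Solid circle: I = πd⁴/64  ⇒  d = (64I/π)^(1/4) = (64×0.2768/π)^(1/4) = 1.54 in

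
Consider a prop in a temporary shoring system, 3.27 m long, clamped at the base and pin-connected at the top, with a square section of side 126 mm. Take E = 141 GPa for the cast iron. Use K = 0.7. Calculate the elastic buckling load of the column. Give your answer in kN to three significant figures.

I = a⁴/12 = 126⁴/12 = 2.100×10^7 mm⁴
I = 2.100×10^7 mm⁴ = 2.100×10^-5 m⁴
Effective length L_e = K·L = 0.7 × 3.27 = 2.289 m
P_cr = π²EI / L_e² = π² × 141×10⁹ × 2.100×10^-5 / 2.289² = 5.579×10^6 N

P_cr ≈ 5580 kN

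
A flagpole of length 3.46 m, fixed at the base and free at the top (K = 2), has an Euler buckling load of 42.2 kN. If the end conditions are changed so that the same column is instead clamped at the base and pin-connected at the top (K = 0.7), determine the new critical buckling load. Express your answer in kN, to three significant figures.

P_cr ≈ 344 kN

P_cr ∝ 1/K², so P_cr,new = P_cr,old × (K_old/K_new)² = 42.2 × (2/0.7)²
= 42.2 × 8.163 = 344 kN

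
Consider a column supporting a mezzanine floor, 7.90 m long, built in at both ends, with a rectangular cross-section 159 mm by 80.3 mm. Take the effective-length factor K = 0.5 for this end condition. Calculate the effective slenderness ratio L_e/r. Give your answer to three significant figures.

Buckling occurs about the weak axis: I_min = h·b³/12 with b = 80.3 mm (the shorter side).
I_min = 159×80.3³/12 = 6.861×10^6 mm⁴
A = 1.277×10^4 mm²;  r_min = √(I/A) = √(6.861×10^6/1.277×10^4) = 23.18 mm
L_e = K·L = 0.5 × 7.90 m = 3.950 m = 3950.0 mm
λ = L_e / r_min = 3950.0 / 23.18 = 170

λ ≈ 170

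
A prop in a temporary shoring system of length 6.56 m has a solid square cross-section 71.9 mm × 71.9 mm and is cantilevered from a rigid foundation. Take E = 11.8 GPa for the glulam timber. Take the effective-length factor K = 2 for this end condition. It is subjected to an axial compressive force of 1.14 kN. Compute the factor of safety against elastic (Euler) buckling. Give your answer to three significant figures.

I = a⁴/12 = 71.9⁴/12 = 2.227×10^6 mm⁴
I = 2.227×10^6 mm⁴ = 2.227×10^-6 m⁴
Effective length L_e = K·L = 2 × 6.56 = 13.12 m
P_cr = π²EI / L_e² = π² × 11.8×10⁹ × 2.227×10^-6 / 13.12² = 1.507×10^3 N
Factor of safety n = P_cr / P = 1.5068 / 1.14 = 1.32

n ≈ 1.32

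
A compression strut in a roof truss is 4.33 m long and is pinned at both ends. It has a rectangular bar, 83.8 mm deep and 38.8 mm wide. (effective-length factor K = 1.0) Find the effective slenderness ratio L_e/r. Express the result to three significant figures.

λ ≈ 387

For a rectangle r_min = b/√12 = 38.8/√12 = 11.20 mm
L_e = K·L = 1 × 4.33 m = 4.330 m = 4330.0 mm
λ = L_e / r_min = 4330.0 / 11.20 = 387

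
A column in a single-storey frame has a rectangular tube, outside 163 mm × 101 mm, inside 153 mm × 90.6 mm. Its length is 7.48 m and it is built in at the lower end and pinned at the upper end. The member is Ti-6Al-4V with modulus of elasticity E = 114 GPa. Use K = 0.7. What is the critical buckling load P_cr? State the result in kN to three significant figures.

P_cr ≈ 185 kN

Weak-axis I_min = (h_o·b_o³ − h_i·b_i³)/12 with b_o = 101, b_i = 90.60 mm (shorter outer/inner sides).
I_min = (163×101³ − 153.0×90.60³)/12 = 4.513×10^6 mm⁴
I = 4.513×10^6 mm⁴ = 4.513×10^-6 m⁴
Effective length L_e = K·L = 0.7 × 7.48 = 5.236 m
P_cr = π²EI / L_e² = π² × 114×10⁹ × 4.513×10^-6 / 5.236² = 1.852×10^5 N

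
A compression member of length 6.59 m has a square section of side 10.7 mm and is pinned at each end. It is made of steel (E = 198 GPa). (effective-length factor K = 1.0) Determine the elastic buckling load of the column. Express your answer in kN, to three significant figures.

I = a⁴/12 = 10.7⁴/12 = 1.092×10^3 mm⁴
I = 1.092×10^3 mm⁴ = 1.092×10^-9 m⁴
Effective length L_e = K·L = 1 × 6.59 = 6.590 m
P_cr = π²EI / L_e² = π² × 198×10⁹ × 1.092×10^-9 / 6.590² = 49.15 N

P_cr ≈ 0.0492 kN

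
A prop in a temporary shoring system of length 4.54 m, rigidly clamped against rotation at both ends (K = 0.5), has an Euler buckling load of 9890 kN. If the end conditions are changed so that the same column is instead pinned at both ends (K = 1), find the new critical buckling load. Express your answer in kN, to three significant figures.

P_cr ≈ 2470 kN

P_cr ∝ 1/K², so P_cr,new = P_cr,old × (K_old/K_new)² = 9890 × (0.5/1)²
= 9890 × 0.2500 = 2470 kN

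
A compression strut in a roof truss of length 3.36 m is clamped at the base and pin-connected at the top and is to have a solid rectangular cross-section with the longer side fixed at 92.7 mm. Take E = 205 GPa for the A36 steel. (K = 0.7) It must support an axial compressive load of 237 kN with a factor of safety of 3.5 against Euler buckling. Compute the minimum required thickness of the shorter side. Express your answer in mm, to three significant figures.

b ≈ 66.5 mm

Required P_cr = n·P = 3.5 × 237 = 829.5 kN
L_e = K·L = 0.7 × 3.36 = 2.352 m
Required I = P_cr·L_e²/(π²E) = 8.295×10^5 × 2.352² / (π² × 2.05×10^11) = 2.268×10^-6 m⁴
I_req = 2.268×10^6 mm⁴
Rectangle, weak axis: I_min = h·b³/12 with h = 92.7 mm fixed  ⇒  b = (12I/h)^(1/3) = 66.5 mm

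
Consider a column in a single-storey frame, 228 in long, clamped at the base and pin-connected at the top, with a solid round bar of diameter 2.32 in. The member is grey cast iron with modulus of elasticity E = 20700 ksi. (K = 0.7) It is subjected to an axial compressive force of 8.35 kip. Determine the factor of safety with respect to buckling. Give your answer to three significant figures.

n ≈ 1.37

I = πd⁴/64 = π×2.32⁴/64 = 1.422 in⁴
Effective length L_e = K·L = 0.7 × 228 = 159.6 in
P_cr = π²EI / L_e² = π² × 20700×10³ × 1.422 / 159.6² = 1.141×10^4 lb
Factor of safety n = P_cr / P = 11.406 / 8.35 = 1.37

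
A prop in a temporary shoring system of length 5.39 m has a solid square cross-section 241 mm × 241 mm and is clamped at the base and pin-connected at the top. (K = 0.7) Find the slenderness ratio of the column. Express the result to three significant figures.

For a square r = a/√12 = 241/√12 = 69.57 mm
L_e = K·L = 0.7 × 5.39 m = 3.773 m = 3773.0 mm
λ = L_e / r_min = 3773.0 / 69.57 = 54.2

λ ≈ 54.2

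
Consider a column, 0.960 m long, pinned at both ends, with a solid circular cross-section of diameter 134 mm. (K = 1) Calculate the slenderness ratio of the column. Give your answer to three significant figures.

For a solid circle r = d/4 = 134/4 = 33.50 mm
L_e = K·L = 1 × 0.960 m = 0.9600 m = 960.00 mm
λ = L_e / r_min = 960.00 / 33.50 = 28.7

λ ≈ 28.7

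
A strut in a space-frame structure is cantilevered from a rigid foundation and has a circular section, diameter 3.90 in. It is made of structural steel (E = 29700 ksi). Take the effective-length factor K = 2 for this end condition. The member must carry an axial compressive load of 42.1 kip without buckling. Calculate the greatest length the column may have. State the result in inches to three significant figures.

I = πd⁴/64 = π×3.90⁴/64 = 11.36 in⁴
At the buckling limit P_cr = P = 4.210×10^4 lb
From P_cr = π²EI/(K·L)²:  L = (1/K)·√(π²EI/P_cr) = (1/2)·√(π²×2.97×10^7×11.36/4.210×10^4)
L = 141 in

L_max ≈ 141 in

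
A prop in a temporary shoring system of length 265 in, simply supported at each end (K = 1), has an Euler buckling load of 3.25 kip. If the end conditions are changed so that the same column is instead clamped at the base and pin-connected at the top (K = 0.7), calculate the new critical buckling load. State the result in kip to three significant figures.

P_cr ∝ 1/K², so P_cr,new = P_cr,old × (K_old/K_new)² = 3.25 × (1/0.7)²
= 3.25 × 2.041 = 6.63 kip

P_cr ≈ 6.63 kip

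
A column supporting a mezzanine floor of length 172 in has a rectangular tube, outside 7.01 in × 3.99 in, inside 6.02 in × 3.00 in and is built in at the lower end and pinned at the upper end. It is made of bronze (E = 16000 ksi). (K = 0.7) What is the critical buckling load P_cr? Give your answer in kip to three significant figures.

Weak-axis I_min = (h_o·b_o³ − h_i·b_i³)/12 with b_o = 3.99, b_i = 3.000 in (shorter outer/inner sides).
I_min = (7.01×3.99³ − 6.020×3.000³)/12 = 23.56 in⁴
Effective length L_e = K·L = 0.7 × 172 = 120.4 in
P_cr = π²EI / L_e² = π² × 16000×10³ × 23.56 / 120.4² = 2.567×10^5 lb

P_cr ≈ 257 kip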